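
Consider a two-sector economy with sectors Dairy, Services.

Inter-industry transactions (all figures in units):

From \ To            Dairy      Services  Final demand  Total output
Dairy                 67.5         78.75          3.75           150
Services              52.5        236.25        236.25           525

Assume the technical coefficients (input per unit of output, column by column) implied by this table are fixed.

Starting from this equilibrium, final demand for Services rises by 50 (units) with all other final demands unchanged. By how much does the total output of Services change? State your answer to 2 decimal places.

Technical coefficients a_ij = z_ij / X_j:
  a_DD = 67.5/150 = 0.45, a_SD = 52.5/150 = 0.35
  a_DS = 78.75/525 = 0.15, a_SS = 236.25/525 = 0.45
I − A =
  [   0.55    -0.15]
  [  -0.35     0.55]
det(I−A) = (0.55)(0.55) − (-0.15)(-0.35) = 0.2500
adj(I−A) = [[0.55, 0.15], [0.35, 0.55]]
(I − A)⁻¹ = adj(I−A) / det(I−A) ≈
  [   2.2000     0.6000]
  [   1.4000     2.2000]
Δx = (I − A)⁻¹ Δd with Δd having +50 in the Services component and 0 elsewhere.
So Δx_S = L_SS · (+50), where L_SS = adj(I−A)_SS / det(I−A) = 0.55 / 0.2500.
Δx_S = 0.55 × (+50) / 0.2500 = 27.50 / 0.2500 = 110.00.

Δx_S = 110.00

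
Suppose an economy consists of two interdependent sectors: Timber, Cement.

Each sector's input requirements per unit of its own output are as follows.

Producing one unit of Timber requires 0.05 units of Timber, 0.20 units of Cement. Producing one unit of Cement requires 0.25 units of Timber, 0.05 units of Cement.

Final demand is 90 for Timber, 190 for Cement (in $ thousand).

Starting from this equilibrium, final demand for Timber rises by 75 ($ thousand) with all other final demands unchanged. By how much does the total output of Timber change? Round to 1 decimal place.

I − A =
  [   0.95    -0.25]
  [  -0.20     0.95]
det(I−A) = (0.95)(0.95) − (-0.25)(-0.20) = 0.8525
adj(I−A) = [[0.95, 0.25], [0.20, 0.95]]
(I − A)⁻¹ = adj(I−A) / det(I−A) ≈
  [   1.1144     0.2933]
  [   0.2346     1.1144]
Δx = (I − A)⁻¹ Δd with Δd having +75 in the Timber component and 0 elsewhere.
So Δx_1 = L_11 · (+75), where L_11 = adj(I−A)_11 / det(I−A) = 0.95 / 0.8525.
Δx_1 = 0.95 × (+75) / 0.8525 = 71.25 / 0.8525 ≈ 83.6.

Δx_1 = 83.6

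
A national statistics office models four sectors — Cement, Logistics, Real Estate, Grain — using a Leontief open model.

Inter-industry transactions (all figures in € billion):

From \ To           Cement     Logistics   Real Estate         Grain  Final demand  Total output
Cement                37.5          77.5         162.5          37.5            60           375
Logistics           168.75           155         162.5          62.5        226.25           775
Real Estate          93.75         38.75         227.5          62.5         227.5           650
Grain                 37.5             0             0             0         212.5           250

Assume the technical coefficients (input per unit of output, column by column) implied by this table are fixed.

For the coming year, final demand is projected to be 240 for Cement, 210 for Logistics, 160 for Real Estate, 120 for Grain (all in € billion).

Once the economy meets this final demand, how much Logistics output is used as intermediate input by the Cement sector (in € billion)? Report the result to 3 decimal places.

z_21 = 246.906

Technical coefficients a_ij = z_ij / X_j:
  a_11 = 37.5/375 = 0.10, a_21 = 168.75/375 = 0.45, a_31 = 93.75/375 = 0.25, a_41 = 37.5/375 = 0.10
  a_12 = 77.5/775 = 0.10, a_22 = 155/775 = 0.20, a_32 = 38.75/775 = 0.05, a_42 = 0/775 = 0.00
  a_13 = 162.5/650 = 0.25, a_23 = 162.5/650 = 0.25, a_33 = 227.5/650 = 0.35, a_43 = 0/650 = 0.00
  a_14 = 37.5/250 = 0.15, a_24 = 62.5/250 = 0.25, a_34 = 62.5/250 = 0.25, a_44 = 0/250 = 0.00
I − A =
  [   0.90    -0.10    -0.25    -0.15]
  [  -0.45     0.80    -0.25    -0.25]
  [  -0.25    -0.05     0.65    -0.25]
  [  -0.10     0.00     0.00     1.00]
Compute the cofactors C_ij = (−1)^(i+j)·(3×3 minor ij) of I−A; the adjugate is their transpose:
adj(I−A) = Cᵀ =
  [ 0.507500   0.077500   0.225000   0.151750]
  [ 0.377500   0.506500   0.340000   0.268250]
  [ 0.243750   0.071750   0.660500   0.219625]
  [ 0.050750   0.007750   0.022500   0.365625]
det(I−A) = Σ_j (I−A)_1j·C_1j = (0.90)(0.507500) + (-0.10)(0.377500) + (-0.25)(0.243750) + (-0.15)(0.050750) = 0.35045
(I − A)⁻¹ = adj(I−A) / det(I−A) ≈
  [   1.4481     0.2211     0.6420     0.4330]
  [   1.0772     1.4453     0.9702     0.7654]
  [   0.6955     0.2047     1.8847     0.6267]
  [   0.1448     0.0221     0.0642     1.0433]
First solve x = (I − A)⁻¹ d = adj(I−A)·d / det(I−A); in particular x_1 = (0.507500·240 + 0.077500·210 + 0.225000·160 + 0.151750·120) / 0.35045 = 192.285 / 0.35045 ≈ 548.68027.
Intermediate flow from 2 to 1: z_21 = a_21 · x_1 = 0.45 × 192.285 / 0.35045 = 86.52825 / 0.35045 ≈ 246.906.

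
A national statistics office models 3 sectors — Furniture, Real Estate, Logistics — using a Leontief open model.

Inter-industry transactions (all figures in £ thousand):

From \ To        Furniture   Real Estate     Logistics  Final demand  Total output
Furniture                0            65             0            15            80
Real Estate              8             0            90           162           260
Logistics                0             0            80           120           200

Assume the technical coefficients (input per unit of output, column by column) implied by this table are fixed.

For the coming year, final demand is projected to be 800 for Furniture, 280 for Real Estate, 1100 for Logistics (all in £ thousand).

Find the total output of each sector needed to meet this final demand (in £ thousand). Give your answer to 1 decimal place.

x_F = 1103.8, x_R = 1215.4, x_L = 1833.3

Technical coefficients a_ij = z_ij / X_j:
  a_FF = 0/80 = 0.00, a_RF = 8/80 = 0.10, a_LF = 0/80 = 0.00
  a_FR = 65/260 = 0.25, a_RR = 0/260 = 0.00, a_LR = 0/260 = 0.00
  a_FL = 0/200 = 0.00, a_RL = 90/200 = 0.45, a_LL = 80/200 = 0.40
I − A =
  [   1.00    -0.25     0.00]
  [  -0.10     1.00    -0.45]
  [   0.00     0.00     0.60]
Cofactors of I−A, C_ij = (−1)^(i+j)·(minor ij) (rows/columns in the sector order above):
  C_11 = (1.00)(0.60) − (-0.45)(0.00) = 0.6000
  C_12 = −[(-0.10)(0.60) − (-0.45)(0.00)] = 0.0600
  C_13 = (-0.10)(0.00) − (1.00)(0.00) = 0.0000
  C_21 = −[(-0.25)(0.60) − (0.00)(0.00)] = 0.1500
  C_22 = (1.00)(0.60) − (0.00)(0.00) = 0.6000
  C_23 = −[(1.00)(0.00) − (-0.25)(0.00)] = 0.0000
  C_31 = (-0.25)(-0.45) − (0.00)(1.00) = 0.1125
  C_32 = −[(1.00)(-0.45) − (0.00)(-0.10)] = 0.4500
  C_33 = (1.00)(1.00) − (-0.25)(-0.10) = 0.9750
det(I−A) = Σ_j (I−A)_1j·C_1j = (1.00)(0.6000) + (-0.25)(0.0600) + (0.00)(0.0000) = 0.5850
adj(I−A) = Cᵀ =
  [ 0.6000   0.1500   0.1125]
  [ 0.0600   0.6000   0.4500]
  [ 0.0000   0.0000   0.9750]
(I − A)⁻¹ = adj(I−A) / det(I−A) ≈
  [   1.0256     0.2564     0.1923]
  [   0.1026     1.0256     0.7692]
  [   0.0000     0.0000     1.6667]
x = (I − A)⁻¹ d = adj(I−A)·d / det(I−A), with det(I−A) = 0.5850:
  x_F = (0.6000·800 + 0.1500·280 + 0.1125·1100) / 0.5850 = 645.75 / 0.5850 ≈ 1103.8
  x_R = (0.0600·800 + 0.6000·280 + 0.4500·1100) / 0.5850 = 711.00 / 0.5850 ≈ 1215.4
  x_L = (0.0000·800 + 0.0000·280 + 0.9750·1100) / 0.5850 = 1072.50 / 0.5850 ≈ 1833.3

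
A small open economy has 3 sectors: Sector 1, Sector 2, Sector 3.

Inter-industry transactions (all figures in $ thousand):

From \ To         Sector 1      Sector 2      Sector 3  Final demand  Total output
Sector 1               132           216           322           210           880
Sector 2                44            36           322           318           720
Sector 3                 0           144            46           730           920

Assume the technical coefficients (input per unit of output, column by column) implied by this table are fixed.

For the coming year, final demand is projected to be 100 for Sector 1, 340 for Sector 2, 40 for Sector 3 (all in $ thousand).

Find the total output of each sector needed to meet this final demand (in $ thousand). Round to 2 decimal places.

Technical coefficients a_ij = z_ij / X_j:
  a_11 = 132/880 = 0.15, a_21 = 44/880 = 0.05, a_31 = 0/880 = 0.00
  a_12 = 216/720 = 0.30, a_22 = 36/720 = 0.05, a_32 = 144/720 = 0.20
  a_13 = 322/920 = 0.35, a_23 = 322/920 = 0.35, a_33 = 46/920 = 0.05
I − A =
  [   0.85    -0.30    -0.35]
  [  -0.05     0.95    -0.35]
  [   0.00    -0.20     0.95]
Cofactors of I−A, C_ij = (−1)^(i+j)·(minor ij) (rows/columns in the sector order above):
  C_11 = (0.95)(0.95) − (-0.35)(-0.20) = 0.8325
  C_12 = −[(-0.05)(0.95) − (-0.35)(0.00)] = 0.0475
  C_13 = (-0.05)(-0.20) − (0.95)(0.00) = 0.0100
  C_21 = −[(-0.30)(0.95) − (-0.35)(-0.20)] = 0.3550
  C_22 = (0.85)(0.95) − (-0.35)(0.00) = 0.8075
  C_23 = −[(0.85)(-0.20) − (-0.30)(0.00)] = 0.1700
  C_31 = (-0.30)(-0.35) − (-0.35)(0.95) = 0.4375
  C_32 = −[(0.85)(-0.35) − (-0.35)(-0.05)] = 0.3150
  C_33 = (0.85)(0.95) − (-0.30)(-0.05) = 0.7925
det(I−A) = Σ_j (I−A)_1j·C_1j = (0.85)(0.8325) + (-0.30)(0.0475) + (-0.35)(0.0100) = 0.689875
adj(I−A) = Cᵀ =
  [ 0.8325   0.3550   0.4375]
  [ 0.0475   0.8075   0.3150]
  [ 0.0100   0.1700   0.7925]
(I − A)⁻¹ = adj(I−A) / det(I−A) ≈
  [   1.2067     0.5146     0.6342]
  [   0.0689     1.1705     0.4566]
  [   0.0145     0.2464     1.1488]
x = (I − A)⁻¹ d = adj(I−A)·d / det(I−A), with det(I−A) = 0.689875:
  x_1 = (0.8325·100 + 0.3550·340 + 0.4375·40) / 0.689875 = 221.45 / 0.689875 ≈ 321.00
  x_2 = (0.0475·100 + 0.8075·340 + 0.3150·40) / 0.689875 = 291.90 / 0.689875 ≈ 423.12
  x_3 = (0.0100·100 + 0.1700·340 + 0.7925·40) / 0.689875 = 90.50 / 0.689875 ≈ 131.18

x_1 = 321.00, x_2 = 423.12, x_3 = 131.18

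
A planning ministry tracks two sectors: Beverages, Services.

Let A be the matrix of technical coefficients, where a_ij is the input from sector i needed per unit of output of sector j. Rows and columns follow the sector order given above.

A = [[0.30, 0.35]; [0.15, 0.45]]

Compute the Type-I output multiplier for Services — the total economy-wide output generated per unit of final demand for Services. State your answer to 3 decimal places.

m_2 = 3.158

I − A =
  [   0.70    -0.35]
  [  -0.15     0.55]
det(I−A) = (0.70)(0.55) − (-0.35)(-0.15) = 0.3325
adj(I−A) = [[0.55, 0.35], [0.15, 0.70]]
(I − A)⁻¹ = adj(I−A) / det(I−A) ≈
  [   1.6541     1.0526]
  [   0.4511     2.1053]
The output multiplier for sector j is the column-j sum of the Leontief inverse (I − A)⁻¹ = adj(I−A) / det(I−A).
Column 2 of adj(I−A): (0.35, 0.70); det(I−A) = 0.3325.
m_2 = (0.35 + 0.70) / 0.3325 = 1.05 / 0.3325 ≈ 3.158.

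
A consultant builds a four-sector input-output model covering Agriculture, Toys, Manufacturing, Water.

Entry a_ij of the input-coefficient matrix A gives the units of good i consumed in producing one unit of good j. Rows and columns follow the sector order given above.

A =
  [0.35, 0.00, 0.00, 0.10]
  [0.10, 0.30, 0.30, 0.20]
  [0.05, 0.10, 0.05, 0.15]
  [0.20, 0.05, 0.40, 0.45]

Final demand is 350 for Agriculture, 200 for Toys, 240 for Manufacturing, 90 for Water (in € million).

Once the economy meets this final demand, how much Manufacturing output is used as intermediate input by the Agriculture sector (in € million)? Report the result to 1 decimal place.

z_MA = 33.5

I − A =
  [   0.65     0.00     0.00    -0.10]
  [  -0.10     0.70    -0.30    -0.20]
  [  -0.05    -0.10     0.95    -0.15]
  [  -0.20    -0.05    -0.40     0.55]
Compute the cofactors C_ij = (−1)^(i+j)·(3×3 minor ij) of I−A; the adjugate is their transpose:
adj(I−A) = Cᵀ =
  [ 0.287500   0.008750   0.029500   0.063500]
  [ 0.105500   0.279625   0.157250   0.163750]
  [ 0.050000   0.038875   0.229250   0.085750]
  [ 0.150500   0.056875   0.191750   0.412750]
det(I−A) = Σ_j (I−A)_1j·C_1j = (0.65)(0.287500) + (0.00)(0.105500) + (0.00)(0.050000) + (-0.10)(0.150500) = 0.171825
(I − A)⁻¹ = adj(I−A) / det(I−A) ≈
  [   1.6732     0.0509     0.1717     0.3696]
  [   0.6140     1.6274     0.9152     0.9530]
  [   0.2910     0.2262     1.3342     0.4991]
  [   0.8759     0.3310     1.1160     2.4022]
First solve x = (I − A)⁻¹ d = adj(I−A)·d / det(I−A); in particular x_A = (0.287500·350 + 0.008750·200 + 0.029500·240 + 0.063500·90) / 0.171825 = 115.17 / 0.171825 ≈ 670.275.
Intermediate flow from M to A: z_MA = a_MA · x_A = 0.05 × 115.17 / 0.171825 = 5.7585 / 0.171825 ≈ 33.5.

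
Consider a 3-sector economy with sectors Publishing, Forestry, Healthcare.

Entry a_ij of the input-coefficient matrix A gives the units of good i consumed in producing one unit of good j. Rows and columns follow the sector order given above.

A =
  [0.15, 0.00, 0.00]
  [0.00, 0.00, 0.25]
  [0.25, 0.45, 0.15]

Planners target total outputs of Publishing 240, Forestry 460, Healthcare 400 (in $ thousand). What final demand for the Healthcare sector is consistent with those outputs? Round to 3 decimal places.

I − A =
  [   0.85     0.00     0.00]
  [   0.00     1.00    -0.25]
  [  -0.25    -0.45     0.85]
d = (I − A) x:
  d_1 = (+0.85)·240 + (+0.00)·460 + (+0.00)·400 = 204.000
  d_2 = (+0.00)·240 + (+1.00)·460 + (-0.25)·400 = 360.000
  d_3 = (-0.25)·240 + (-0.45)·460 + (+0.85)·400 = 73.000

d_3 = 73.000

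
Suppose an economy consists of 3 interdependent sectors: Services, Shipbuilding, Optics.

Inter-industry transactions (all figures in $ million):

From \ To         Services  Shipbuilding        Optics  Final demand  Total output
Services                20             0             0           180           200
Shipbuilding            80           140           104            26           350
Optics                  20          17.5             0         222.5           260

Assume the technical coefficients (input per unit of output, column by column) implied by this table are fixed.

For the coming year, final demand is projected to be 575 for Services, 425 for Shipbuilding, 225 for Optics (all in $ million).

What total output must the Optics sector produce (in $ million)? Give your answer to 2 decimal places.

x_3 = 357.52

Technical coefficients a_ij = z_ij / X_j:
  a_11 = 20/200 = 0.10, a_21 = 80/200 = 0.40, a_31 = 20/200 = 0.10
  a_12 = 0/350 = 0.00, a_22 = 140/350 = 0.40, a_32 = 17.5/350 = 0.05
  a_13 = 0/260 = 0.00, a_23 = 104/260 = 0.40, a_33 = 0/260 = 0.00
I − A =
  [   0.90     0.00     0.00]
  [  -0.40     0.60    -0.40]
  [  -0.10    -0.05     1.00]
Cofactors of I−A, C_ij = (−1)^(i+j)·(minor ij) (rows/columns in the sector order above):
  C_11 = (0.60)(1.00) − (-0.40)(-0.05) = 0.5800
  C_12 = −[(-0.40)(1.00) − (-0.40)(-0.10)] = 0.4400
  C_13 = (-0.40)(-0.05) − (0.60)(-0.10) = 0.0800
  C_21 = −[(0.00)(1.00) − (0.00)(-0.05)] = 0.0000
  C_22 = (0.90)(1.00) − (0.00)(-0.10) = 0.9000
  C_23 = −[(0.90)(-0.05) − (0.00)(-0.10)] = 0.0450
  C_31 = (0.00)(-0.40) − (0.00)(0.60) = 0.0000
  C_32 = −[(0.90)(-0.40) − (0.00)(-0.40)] = 0.3600
  C_33 = (0.90)(0.60) − (0.00)(-0.40) = 0.5400
det(I−A) = Σ_j (I−A)_1j·C_1j = (0.90)(0.5800) + (0.00)(0.4400) + (0.00)(0.0800) = 0.5220
adj(I−A) = Cᵀ =
  [ 0.5800   0.0000   0.0000]
  [ 0.4400   0.9000   0.3600]
  [ 0.0800   0.0450   0.5400]
(I − A)⁻¹ = adj(I−A) / det(I−A) ≈
  [   1.1111     0.0000     0.0000]
  [   0.8429     1.7241     0.6897]
  [   0.1533     0.0862     1.0345]
x = (I − A)⁻¹ d = adj(I−A)·d / det(I−A), with det(I−A) = 0.5220:
  x_1 = (0.5800·575 + 0.0000·425 + 0.0000·225) / 0.5220 = 333.50 / 0.5220 ≈ 638.89
  x_2 = (0.4400·575 + 0.9000·425 + 0.3600·225) / 0.5220 = 716.50 / 0.5220 ≈ 1372.61
  x_3 = (0.0800·575 + 0.0450·425 + 0.5400·225) / 0.5220 = 186.625 / 0.5220 ≈ 357.52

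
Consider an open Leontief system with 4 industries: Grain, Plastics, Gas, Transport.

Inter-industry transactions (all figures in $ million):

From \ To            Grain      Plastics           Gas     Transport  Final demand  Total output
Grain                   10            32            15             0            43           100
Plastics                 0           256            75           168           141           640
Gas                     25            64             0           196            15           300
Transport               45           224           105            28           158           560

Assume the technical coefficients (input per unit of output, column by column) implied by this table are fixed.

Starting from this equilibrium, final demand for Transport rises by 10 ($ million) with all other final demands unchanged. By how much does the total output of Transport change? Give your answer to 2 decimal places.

Technical coefficients a_ij = z_ij / X_j:
  a_11 = 10/100 = 0.10, a_21 = 0/100 = 0.00, a_31 = 25/100 = 0.25, a_41 = 45/100 = 0.45
  a_12 = 32/640 = 0.05, a_22 = 256/640 = 0.40, a_32 = 64/640 = 0.10, a_42 = 224/640 = 0.35
  a_13 = 15/300 = 0.05, a_23 = 75/300 = 0.25, a_33 = 0/300 = 0.00, a_43 = 105/300 = 0.35
  a_14 = 0/560 = 0.00, a_24 = 168/560 = 0.30, a_34 = 196/560 = 0.35, a_44 = 28/560 = 0.05
I − A =
  [   0.90    -0.05    -0.05     0.00]
  [   0.00     0.60    -0.25    -0.30]
  [  -0.25    -0.10     1.00    -0.35]
  [  -0.45    -0.35    -0.35     0.95]
Compute the cofactors C_ij = (−1)^(i+j)·(3×3 minor ij) of I−A; the adjugate is their transpose:
adj(I−A) = Cᵀ =
  [ 0.326625   0.052250   0.040375   0.031375]
  [ 0.260000   0.725000   0.315000   0.345000]
  [ 0.224250   0.215500   0.411750   0.219750]
  [ 0.333125   0.371250   0.286875   0.506875]
det(I−A) = Σ_j (I−A)_1j·C_1j = (0.90)(0.326625) + (-0.05)(0.260000) + (-0.05)(0.224250) + (0.00)(0.333125) = 0.26975
(I − A)⁻¹ = adj(I−A) / det(I−A) ≈
  [   1.2108     0.1937     0.1497     0.1163]
  [   0.9639     2.6877     1.1677     1.2790]
  [   0.8313     0.7989     1.5264     0.8146]
  [   1.2349     1.3763     1.0635     1.8791]
Δx = (I − A)⁻¹ Δd with Δd having +10 in the Transport component and 0 elsewhere.
So Δx_4 = L_44 · (+10), where L_44 = adj(I−A)_44 / det(I−A) = 0.506875 / 0.26975.
Δx_4 = 0.506875 × (+10) / 0.26975 = 5.06875 / 0.26975 ≈ 18.79.

Δx_4 = 18.79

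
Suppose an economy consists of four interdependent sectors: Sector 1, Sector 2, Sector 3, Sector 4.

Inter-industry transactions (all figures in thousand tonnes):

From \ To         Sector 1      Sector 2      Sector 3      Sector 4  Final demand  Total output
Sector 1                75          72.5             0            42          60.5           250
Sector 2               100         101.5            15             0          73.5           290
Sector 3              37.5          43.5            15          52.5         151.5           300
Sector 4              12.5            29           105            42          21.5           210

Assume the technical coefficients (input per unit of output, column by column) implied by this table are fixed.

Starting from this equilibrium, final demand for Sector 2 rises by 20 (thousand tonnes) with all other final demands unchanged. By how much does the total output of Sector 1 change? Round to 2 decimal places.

Δx_1 = 19.08

Technical coefficients a_ij = z_ij / X_j:
  a_11 = 75/250 = 0.30, a_21 = 100/250 = 0.40, a_31 = 37.5/250 = 0.15, a_41 = 12.5/250 = 0.05
  a_12 = 72.5/290 = 0.25, a_22 = 101.5/290 = 0.35, a_32 = 43.5/290 = 0.15, a_42 = 29/290 = 0.10
  a_13 = 0/300 = 0.00, a_23 = 15/300 = 0.05, a_33 = 15/300 = 0.05, a_43 = 105/300 = 0.35
  a_14 = 42/210 = 0.20, a_24 = 0/210 = 0.00, a_34 = 52.5/210 = 0.25, a_44 = 42/210 = 0.20
I − A =
  [   0.70    -0.25     0.00    -0.20]
  [  -0.40     0.65    -0.05     0.00]
  [  -0.15    -0.15     0.95    -0.25]
  [  -0.05    -0.10    -0.35     0.80]
Compute the cofactors C_ij = (−1)^(i+j)·(3×3 minor ij) of I−A; the adjugate is their transpose:
adj(I−A) = Cᵀ =
  [ 0.429875   0.197625   0.056500   0.125125]
  [ 0.275625   0.450750   0.055500   0.086250]
  [ 0.144125   0.136125   0.269500   0.120250]
  [ 0.124375   0.128250   0.128375   0.330125]
det(I−A) = Σ_j (I−A)_1j·C_1j = (0.70)(0.429875) + (-0.25)(0.275625) + (0.00)(0.144125) + (-0.20)(0.124375) = 0.20713125
(I − A)⁻¹ = adj(I−A) / det(I−A) ≈
  [   2.0754     0.9541     0.2728     0.6041]
  [   1.3307     2.1762     0.2679     0.4164]
  [   0.6958     0.6572     1.3011     0.5805]
  [   0.6005     0.6192     0.6198     1.5938]
Δx = (I − A)⁻¹ Δd with Δd having +20 in the Sector 2 component and 0 elsewhere.
So Δx_1 = L_12 · (+20), where L_12 = adj(I−A)_12 / det(I−A) = 0.197625 / 0.20713125.
Δx_1 = 0.197625 × (+20) / 0.20713125 = 3.9525 / 0.20713125 ≈ 19.08.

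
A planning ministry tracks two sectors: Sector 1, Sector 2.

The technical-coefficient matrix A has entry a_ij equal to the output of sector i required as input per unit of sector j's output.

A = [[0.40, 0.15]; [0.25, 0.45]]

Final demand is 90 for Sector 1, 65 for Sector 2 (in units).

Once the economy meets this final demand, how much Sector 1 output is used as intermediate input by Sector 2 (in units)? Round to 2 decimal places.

z_12 = 31.54

I − A =
  [   0.60    -0.15]
  [  -0.25     0.55]
det(I−A) = (0.60)(0.55) − (-0.15)(-0.25) = 0.2925
adj(I−A) = [[0.55, 0.15], [0.25, 0.60]]
(I − A)⁻¹ = adj(I−A) / det(I−A) ≈
  [   1.8803     0.5128]
  [   0.8547     2.0513]
First solve x = (I − A)⁻¹ d = adj(I−A)·d / det(I−A); in particular x_2 = (0.25·90 + 0.60·65) / 0.2925 = 61.50 / 0.2925 ≈ 210.2564.
Intermediate flow from 1 to 2: z_12 = a_12 · x_2 = 0.15 × 61.50 / 0.2925 = 9.225 / 0.2925 ≈ 31.54.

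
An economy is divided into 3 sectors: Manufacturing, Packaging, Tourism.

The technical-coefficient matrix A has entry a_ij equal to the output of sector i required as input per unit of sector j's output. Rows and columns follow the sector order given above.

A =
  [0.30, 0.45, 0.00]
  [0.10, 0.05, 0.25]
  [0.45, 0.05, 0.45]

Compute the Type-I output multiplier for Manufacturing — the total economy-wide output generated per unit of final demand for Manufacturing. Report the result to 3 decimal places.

I − A =
  [   0.70    -0.45     0.00]
  [  -0.10     0.95    -0.25]
  [  -0.45    -0.05     0.55]
Cofactors of I−A, C_ij = (−1)^(i+j)·(minor ij) (rows/columns in the sector order above):
  C_11 = (0.95)(0.55) − (-0.25)(-0.05) = 0.5100
  C_12 = −[(-0.10)(0.55) − (-0.25)(-0.45)] = 0.1675
  C_13 = (-0.10)(-0.05) − (0.95)(-0.45) = 0.4325
  C_21 = −[(-0.45)(0.55) − (0.00)(-0.05)] = 0.2475
  C_22 = (0.70)(0.55) − (0.00)(-0.45) = 0.3850
  C_23 = −[(0.70)(-0.05) − (-0.45)(-0.45)] = 0.2375
  C_31 = (-0.45)(-0.25) − (0.00)(0.95) = 0.1125
  C_32 = −[(0.70)(-0.25) − (0.00)(-0.10)] = 0.1750
  C_33 = (0.70)(0.95) − (-0.45)(-0.10) = 0.6200
det(I−A) = Σ_j (I−A)_1j·C_1j = (0.70)(0.5100) + (-0.45)(0.1675) + (0.00)(0.4325) = 0.281625
adj(I−A) = Cᵀ =
  [ 0.5100   0.2475   0.1125]
  [ 0.1675   0.3850   0.1750]
  [ 0.4325   0.2375   0.6200]
(I − A)⁻¹ = adj(I−A) / det(I−A) ≈
  [   1.8109     0.8788     0.3995]
  [   0.5948     1.3671     0.6214]
  [   1.5357     0.8433     2.2015]
The output multiplier for sector j is the column-j sum of the Leontief inverse (I − A)⁻¹ = adj(I−A) / det(I−A).
Column 1 of adj(I−A): (0.5100, 0.1675, 0.4325); det(I−A) = 0.281625.
m_1 = (0.5100 + 0.1675 + 0.4325) / 0.281625 = 1.11 / 0.281625 ≈ 3.941.

m_1 = 3.941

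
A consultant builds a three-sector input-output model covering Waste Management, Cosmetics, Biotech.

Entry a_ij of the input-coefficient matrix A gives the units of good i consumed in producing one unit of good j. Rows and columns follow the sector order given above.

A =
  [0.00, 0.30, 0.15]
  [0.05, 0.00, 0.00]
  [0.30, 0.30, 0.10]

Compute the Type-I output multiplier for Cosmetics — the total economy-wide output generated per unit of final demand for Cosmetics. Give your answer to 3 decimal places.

I − A =
  [   1.00    -0.30    -0.15]
  [  -0.05     1.00     0.00]
  [  -0.30    -0.30     0.90]
Cofactors of I−A, C_ij = (−1)^(i+j)·(minor ij) (rows/columns in the sector order above):
  C_11 = (1.00)(0.90) − (0.00)(-0.30) = 0.9000
  C_12 = −[(-0.05)(0.90) − (0.00)(-0.30)] = 0.0450
  C_13 = (-0.05)(-0.30) − (1.00)(-0.30) = 0.3150
  C_21 = −[(-0.30)(0.90) − (-0.15)(-0.30)] = 0.3150
  C_22 = (1.00)(0.90) − (-0.15)(-0.30) = 0.8550
  C_23 = −[(1.00)(-0.30) − (-0.30)(-0.30)] = 0.3900
  C_31 = (-0.30)(0.00) − (-0.15)(1.00) = 0.1500
  C_32 = −[(1.00)(0.00) − (-0.15)(-0.05)] = 0.0075
  C_33 = (1.00)(1.00) − (-0.30)(-0.05) = 0.9850
det(I−A) = Σ_j (I−A)_1j·C_1j = (1.00)(0.9000) + (-0.30)(0.0450) + (-0.15)(0.3150) = 0.83925
adj(I−A) = Cᵀ =
  [ 0.9000   0.3150   0.1500]
  [ 0.0450   0.8550   0.0075]
  [ 0.3150   0.3900   0.9850]
(I − A)⁻¹ = adj(I−A) / det(I−A) ≈
  [   1.0724     0.3753     0.1787]
  [   0.0536     1.0188     0.0089]
  [   0.3753     0.4647     1.1737]
The output multiplier for sector j is the column-j sum of the Leontief inverse (I − A)⁻¹ = adj(I−A) / det(I−A).
Column 2 of adj(I−A): (0.3150, 0.8550, 0.3900); det(I−A) = 0.83925.
m_2 = (0.3150 + 0.8550 + 0.3900) / 0.83925 = 1.56 / 0.83925 ≈ 1.859.

m_2 = 1.859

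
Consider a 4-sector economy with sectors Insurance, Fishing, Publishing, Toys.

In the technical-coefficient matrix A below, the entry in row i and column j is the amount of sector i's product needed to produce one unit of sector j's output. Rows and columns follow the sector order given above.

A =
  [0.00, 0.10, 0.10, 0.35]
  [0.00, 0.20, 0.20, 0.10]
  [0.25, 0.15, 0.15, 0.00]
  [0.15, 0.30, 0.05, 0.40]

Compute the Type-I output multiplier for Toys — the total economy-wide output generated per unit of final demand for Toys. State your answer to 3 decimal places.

m_4 = 3.443

I − A =
  [   1.00    -0.10    -0.10    -0.35]
  [   0.00     0.80    -0.20    -0.10]
  [  -0.25    -0.15     0.85     0.00]
  [  -0.15    -0.30    -0.05     0.60]
Compute the cofactors C_ij = (−1)^(i+j)·(3×3 minor ij) of I−A; the adjugate is their transpose:
adj(I−A) = Cᵀ =
  [ 0.363750   0.151875   0.092500   0.237500]
  [ 0.044000   0.446000   0.116000   0.100000]
  [ 0.114750   0.123375   0.406500   0.087500]
  [ 0.122500   0.271250   0.115000   0.625000]
det(I−A) = Σ_j (I−A)_1j·C_1j = (1.00)(0.363750) + (-0.10)(0.044000) + (-0.10)(0.114750) + (-0.35)(0.122500) = 0.3050
(I − A)⁻¹ = adj(I−A) / det(I−A) ≈
  [   1.1926     0.4980     0.3033     0.7787]
  [   0.1443     1.4623     0.3803     0.3279]
  [   0.3762     0.4045     1.3328     0.2869]
  [   0.4016     0.8893     0.3770     2.0492]
The output multiplier for sector j is the column-j sum of the Leontief inverse (I − A)⁻¹ = adj(I−A) / det(I−A).
Column 4 of adj(I−A): (0.237500, 0.100000, 0.087500, 0.625000); det(I−A) = 0.3050.
m_4 = (0.237500 + 0.100000 + 0.087500 + 0.625000) / 0.3050 = 1.05 / 0.3050 ≈ 3.443.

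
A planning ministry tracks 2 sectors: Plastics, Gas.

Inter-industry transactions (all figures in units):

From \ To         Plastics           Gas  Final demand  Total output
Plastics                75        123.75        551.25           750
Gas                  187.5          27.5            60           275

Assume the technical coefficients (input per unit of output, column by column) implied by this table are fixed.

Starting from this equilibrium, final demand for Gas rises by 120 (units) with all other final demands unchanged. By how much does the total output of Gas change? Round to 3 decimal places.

Technical coefficients a_ij = z_ij / X_j:
  a_PP = 75/750 = 0.10, a_GP = 187.5/750 = 0.25
  a_PG = 123.75/275 = 0.45, a_GG = 27.5/275 = 0.10
I − A =
  [   0.90    -0.45]
  [  -0.25     0.90]
det(I−A) = (0.90)(0.90) − (-0.45)(-0.25) = 0.6975
adj(I−A) = [[0.90, 0.45], [0.25, 0.90]]
(I − A)⁻¹ = adj(I−A) / det(I−A) ≈
  [   1.2903     0.6452]
  [   0.3584     1.2903]
Δx = (I − A)⁻¹ Δd with Δd having +120 in the Gas component and 0 elsewhere.
So Δx_G = L_GG · (+120), where L_GG = adj(I−A)_GG / det(I−A) = 0.90 / 0.6975.
Δx_G = 0.90 × (+120) / 0.6975 = 108.00 / 0.6975 ≈ 154.839.

Δx_G = 154.839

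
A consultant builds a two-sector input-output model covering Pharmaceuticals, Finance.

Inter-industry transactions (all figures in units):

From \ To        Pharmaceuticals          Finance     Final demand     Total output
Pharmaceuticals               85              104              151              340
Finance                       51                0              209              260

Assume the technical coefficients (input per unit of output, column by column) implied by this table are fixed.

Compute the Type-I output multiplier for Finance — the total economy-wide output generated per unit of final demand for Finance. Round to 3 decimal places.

m_2 = 1.667

Technical coefficients a_ij = z_ij / X_j:
  a_11 = 85/340 = 0.25, a_21 = 51/340 = 0.15
  a_12 = 104/260 = 0.40, a_22 = 0/260 = 0.00
I − A =
  [   0.75    -0.40]
  [  -0.15     1.00]
det(I−A) = (0.75)(1.00) − (-0.40)(-0.15) = 0.6900
adj(I−A) = [[1.00, 0.40], [0.15, 0.75]]
(I − A)⁻¹ = adj(I−A) / det(I−A) ≈
  [   1.4493     0.5797]
  [   0.2174     1.0870]
The output multiplier for sector j is the column-j sum of the Leontief inverse (I − A)⁻¹ = adj(I−A) / det(I−A).
Column 2 of adj(I−A): (0.40, 0.75); det(I−A) = 0.6900.
m_2 = (0.40 + 0.75) / 0.6900 = 1.15 / 0.6900 ≈ 1.667.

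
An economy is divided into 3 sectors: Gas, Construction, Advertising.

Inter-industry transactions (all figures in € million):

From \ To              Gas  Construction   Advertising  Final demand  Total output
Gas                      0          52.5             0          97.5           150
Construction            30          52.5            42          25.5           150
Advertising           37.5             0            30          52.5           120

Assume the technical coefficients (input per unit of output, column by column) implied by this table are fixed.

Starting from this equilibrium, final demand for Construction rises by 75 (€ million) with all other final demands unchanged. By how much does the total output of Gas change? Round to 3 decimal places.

Δx_G = 48.686

Technical coefficients a_ij = z_ij / X_j:
  a_GG = 0/150 = 0.00, a_CG = 30/150 = 0.20, a_AG = 37.5/150 = 0.25
  a_GC = 52.5/150 = 0.35, a_CC = 52.5/150 = 0.35, a_AC = 0/150 = 0.00
  a_GA = 0/120 = 0.00, a_CA = 42/120 = 0.35, a_AA = 30/120 = 0.25
I − A =
  [   1.00    -0.35     0.00]
  [  -0.20     0.65    -0.35]
  [  -0.25     0.00     0.75]
Cofactors of I−A, C_ij = (−1)^(i+j)·(minor ij) (rows/columns in the sector order above):
  C_11 = (0.65)(0.75) − (-0.35)(0.00) = 0.4875
  C_12 = −[(-0.20)(0.75) − (-0.35)(-0.25)] = 0.2375
  C_13 = (-0.20)(0.00) − (0.65)(-0.25) = 0.1625
  C_21 = −[(-0.35)(0.75) − (0.00)(0.00)] = 0.2625
  C_22 = (1.00)(0.75) − (0.00)(-0.25) = 0.7500
  C_23 = −[(1.00)(0.00) − (-0.35)(-0.25)] = 0.0875
  C_31 = (-0.35)(-0.35) − (0.00)(0.65) = 0.1225
  C_32 = −[(1.00)(-0.35) − (0.00)(-0.20)] = 0.3500
  C_33 = (1.00)(0.65) − (-0.35)(-0.20) = 0.5800
det(I−A) = Σ_j (I−A)_1j·C_1j = (1.00)(0.4875) + (-0.35)(0.2375) + (0.00)(0.1625) = 0.404375
adj(I−A) = Cᵀ =
  [ 0.4875   0.2625   0.1225]
  [ 0.2375   0.7500   0.3500]
  [ 0.1625   0.0875   0.5800]
(I − A)⁻¹ = adj(I−A) / det(I−A) ≈
  [   1.2056     0.6491     0.3029]
  [   0.5873     1.8547     0.8655]
  [   0.4019     0.2164     1.4343]
Δx = (I − A)⁻¹ Δd with Δd having +75 in the Construction component and 0 elsewhere.
So Δx_G = L_GC · (+75), where L_GC = adj(I−A)_GC / det(I−A) = 0.2625 / 0.404375.
Δx_G = 0.2625 × (+75) / 0.404375 = 19.6875 / 0.404375 ≈ 48.686.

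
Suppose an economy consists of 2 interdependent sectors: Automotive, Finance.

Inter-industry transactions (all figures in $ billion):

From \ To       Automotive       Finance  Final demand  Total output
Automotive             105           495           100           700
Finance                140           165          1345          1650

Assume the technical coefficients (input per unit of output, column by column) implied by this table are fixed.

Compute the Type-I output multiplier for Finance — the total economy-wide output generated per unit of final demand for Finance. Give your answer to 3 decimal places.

Technical coefficients a_ij = z_ij / X_j:
  a_11 = 105/700 = 0.15, a_21 = 140/700 = 0.20
  a_12 = 495/1650 = 0.30, a_22 = 165/1650 = 0.10
I − A =
  [   0.85    -0.30]
  [  -0.20     0.90]
det(I−A) = (0.85)(0.90) − (-0.30)(-0.20) = 0.7050
adj(I−A) = [[0.90, 0.30], [0.20, 0.85]]
(I − A)⁻¹ = adj(I−A) / det(I−A) ≈
  [   1.2766     0.4255]
  [   0.2837     1.2057]
The output multiplier for sector j is the column-j sum of the Leontief inverse (I − A)⁻¹ = adj(I−A) / det(I−A).
Column 2 of adj(I−A): (0.30, 0.85); det(I−A) = 0.7050.
m_2 = (0.30 + 0.85) / 0.7050 = 1.15 / 0.7050 ≈ 1.631.

m_2 = 1.631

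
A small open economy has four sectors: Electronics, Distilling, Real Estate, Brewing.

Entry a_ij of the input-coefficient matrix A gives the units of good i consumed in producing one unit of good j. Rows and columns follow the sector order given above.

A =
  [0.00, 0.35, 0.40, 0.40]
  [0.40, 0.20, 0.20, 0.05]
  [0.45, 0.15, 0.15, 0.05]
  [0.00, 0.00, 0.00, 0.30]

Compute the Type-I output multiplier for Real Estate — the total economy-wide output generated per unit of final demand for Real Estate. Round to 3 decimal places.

m_3 = 4.253

I − A =
  [   1.00    -0.35    -0.40    -0.40]
  [  -0.40     0.80    -0.20    -0.05]
  [  -0.45    -0.15     0.85    -0.05]
  [   0.00     0.00     0.00     0.70]
Compute the cofactors C_ij = (−1)^(i+j)·(3×3 minor ij) of I−A; the adjugate is their transpose:
adj(I−A) = Cᵀ =
  [ 0.455000   0.250250   0.273000   0.297375]
  [ 0.301000   0.469000   0.252000   0.223500]
  [ 0.294000   0.215250   0.462000   0.216375]
  [ 0.000000   0.000000   0.000000   0.331500]
det(I−A) = Σ_j (I−A)_1j·C_1j = (1.00)(0.455000) + (-0.35)(0.301000) + (-0.40)(0.294000) + (-0.40)(0.000000) = 0.23205
(I − A)⁻¹ = adj(I−A) / det(I−A) ≈
  [   1.9608     1.0784     1.1765     1.2815]
  [   1.2971     2.0211     1.0860     0.9632]
  [   1.2670     0.9276     1.9910     0.9324]
  [   0.0000     0.0000     0.0000     1.4286]
The output multiplier for sector j is the column-j sum of the Leontief inverse (I − A)⁻¹ = adj(I−A) / det(I−A).
Column 3 of adj(I−A): (0.273000, 0.252000, 0.462000, 0.000000); det(I−A) = 0.23205.
m_3 = (0.273000 + 0.252000 + 0.462000 + 0.000000) / 0.23205 = 0.987 / 0.23205 ≈ 4.253.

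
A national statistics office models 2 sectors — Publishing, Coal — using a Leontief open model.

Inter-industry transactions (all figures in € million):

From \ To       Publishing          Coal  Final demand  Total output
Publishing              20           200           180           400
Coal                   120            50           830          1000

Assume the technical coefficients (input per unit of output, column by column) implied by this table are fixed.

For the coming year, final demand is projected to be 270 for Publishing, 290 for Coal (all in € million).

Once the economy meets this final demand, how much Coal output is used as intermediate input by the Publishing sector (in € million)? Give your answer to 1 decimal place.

Technical coefficients a_ij = z_ij / X_j:
  a_11 = 20/400 = 0.05, a_21 = 120/400 = 0.30
  a_12 = 200/1000 = 0.20, a_22 = 50/1000 = 0.05
I − A =
  [   0.95    -0.20]
  [  -0.30     0.95]
det(I−A) = (0.95)(0.95) − (-0.20)(-0.30) = 0.8425
adj(I−A) = [[0.95, 0.20], [0.30, 0.95]]
(I − A)⁻¹ = adj(I−A) / det(I−A) ≈
  [   1.1276     0.2374]
  [   0.3561     1.1276]
First solve x = (I − A)⁻¹ d = adj(I−A)·d / det(I−A); in particular x_1 = (0.95·270 + 0.20·290) / 0.8425 = 314.50 / 0.8425 ≈ 373.294.
Intermediate flow from 2 to 1: z_21 = a_21 · x_1 = 0.30 × 314.50 / 0.8425 = 94.35 / 0.8425 ≈ 112.0.

z_21 = 112.0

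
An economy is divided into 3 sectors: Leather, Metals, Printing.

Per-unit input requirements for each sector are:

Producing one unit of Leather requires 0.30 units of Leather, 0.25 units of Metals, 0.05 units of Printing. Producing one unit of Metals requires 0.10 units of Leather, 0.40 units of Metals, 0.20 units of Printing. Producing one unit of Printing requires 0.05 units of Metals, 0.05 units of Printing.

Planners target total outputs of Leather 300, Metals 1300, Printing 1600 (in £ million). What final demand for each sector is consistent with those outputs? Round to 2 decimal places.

I − A =
  [   0.70    -0.10     0.00]
  [  -0.25     0.60    -0.05]
  [  -0.05    -0.20     0.95]
d = (I − A) x:
  d_1 = (+0.70)·300 + (-0.10)·1300 + (+0.00)·1600 = 80.00
  d_2 = (-0.25)·300 + (+0.60)·1300 + (-0.05)·1600 = 625.00
  d_3 = (-0.05)·300 + (-0.20)·1300 + (+0.95)·1600 = 1245.00

d_1 = 80.00, d_2 = 625.00, d_3 = 1245.00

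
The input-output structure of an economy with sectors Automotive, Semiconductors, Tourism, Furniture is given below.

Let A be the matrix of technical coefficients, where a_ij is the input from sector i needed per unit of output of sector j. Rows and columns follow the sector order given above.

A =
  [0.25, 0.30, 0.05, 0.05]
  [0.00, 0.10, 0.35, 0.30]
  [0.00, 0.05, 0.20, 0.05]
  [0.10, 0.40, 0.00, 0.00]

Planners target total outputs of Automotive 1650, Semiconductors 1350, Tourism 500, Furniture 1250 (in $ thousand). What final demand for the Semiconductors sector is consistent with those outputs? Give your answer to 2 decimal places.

d_S = 665.00

I − A =
  [   0.75    -0.30    -0.05    -0.05]
  [   0.00     0.90    -0.35    -0.30]
  [   0.00    -0.05     0.80    -0.05]
  [  -0.10    -0.40     0.00     1.00]
d = (I − A) x:
  d_A = (+0.75)·1650 + (-0.30)·1350 + (-0.05)·500 + (-0.05)·1250 = 745.00
  d_S = (+0.00)·1650 + (+0.90)·1350 + (-0.35)·500 + (-0.30)·1250 = 665.00
  d_T = (+0.00)·1650 + (-0.05)·1350 + (+0.80)·500 + (-0.05)·1250 = 270.00
  d_F = (-0.10)·1650 + (-0.40)·1350 + (+0.00)·500 + (+1.00)·1250 = 545.00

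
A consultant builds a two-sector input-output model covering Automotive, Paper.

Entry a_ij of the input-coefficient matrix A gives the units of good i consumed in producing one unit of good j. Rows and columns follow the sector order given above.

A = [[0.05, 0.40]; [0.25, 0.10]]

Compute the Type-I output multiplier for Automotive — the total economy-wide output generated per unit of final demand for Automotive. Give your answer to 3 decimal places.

I − A =
  [   0.95    -0.40]
  [  -0.25     0.90]
det(I−A) = (0.95)(0.90) − (-0.40)(-0.25) = 0.7550
adj(I−A) = [[0.90, 0.40], [0.25, 0.95]]
(I − A)⁻¹ = adj(I−A) / det(I−A) ≈
  [   1.1921     0.5298]
  [   0.3311     1.2583]
The output multiplier for sector j is the column-j sum of the Leontief inverse (I − A)⁻¹ = adj(I−A) / det(I−A).
Column A of adj(I−A): (0.90, 0.25); det(I−A) = 0.7550.
m_A = (0.90 + 0.25) / 0.7550 = 1.15 / 0.7550 ≈ 1.523.

m_A = 1.523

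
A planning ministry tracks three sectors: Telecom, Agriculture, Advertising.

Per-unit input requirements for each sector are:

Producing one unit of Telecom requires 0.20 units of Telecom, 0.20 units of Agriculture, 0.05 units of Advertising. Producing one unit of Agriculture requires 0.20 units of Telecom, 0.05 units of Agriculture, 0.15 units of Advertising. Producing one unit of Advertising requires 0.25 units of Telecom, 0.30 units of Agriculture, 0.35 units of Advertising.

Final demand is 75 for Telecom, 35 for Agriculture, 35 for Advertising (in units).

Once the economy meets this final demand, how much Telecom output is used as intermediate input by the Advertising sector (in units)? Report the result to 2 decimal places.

z_13 = 21.70

I − A =
  [   0.80    -0.20    -0.25]
  [  -0.20     0.95    -0.30]
  [  -0.05    -0.15     0.65]
Cofactors of I−A, C_ij = (−1)^(i+j)·(minor ij) (rows/columns in the sector order above):
  C_11 = (0.95)(0.65) − (-0.30)(-0.15) = 0.5725
  C_12 = −[(-0.20)(0.65) − (-0.30)(-0.05)] = 0.1450
  C_13 = (-0.20)(-0.15) − (0.95)(-0.05) = 0.0775
  C_21 = −[(-0.20)(0.65) − (-0.25)(-0.15)] = 0.1675
  C_22 = (0.80)(0.65) − (-0.25)(-0.05) = 0.5075
  C_23 = −[(0.80)(-0.15) − (-0.20)(-0.05)] = 0.1300
  C_31 = (-0.20)(-0.30) − (-0.25)(0.95) = 0.2975
  C_32 = −[(0.80)(-0.30) − (-0.25)(-0.20)] = 0.2900
  C_33 = (0.80)(0.95) − (-0.20)(-0.20) = 0.7200
det(I−A) = Σ_j (I−A)_1j·C_1j = (0.80)(0.5725) + (-0.20)(0.1450) + (-0.25)(0.0775) = 0.409625
adj(I−A) = Cᵀ =
  [ 0.5725   0.1675   0.2975]
  [ 0.1450   0.5075   0.2900]
  [ 0.0775   0.1300   0.7200]
(I − A)⁻¹ = adj(I−A) / det(I−A) ≈
  [   1.3976     0.4089     0.7263]
  [   0.3540     1.2389     0.7080]
  [   0.1892     0.3174     1.7577]
First solve x = (I − A)⁻¹ d = adj(I−A)·d / det(I−A); in particular x_3 = (0.0775·75 + 0.1300·35 + 0.7200·35) / 0.409625 = 35.5625 / 0.409625 ≈ 86.8172.
Intermediate flow from 1 to 3: z_13 = a_13 · x_3 = 0.25 × 35.5625 / 0.409625 = 8.890625 / 0.409625 ≈ 21.70.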